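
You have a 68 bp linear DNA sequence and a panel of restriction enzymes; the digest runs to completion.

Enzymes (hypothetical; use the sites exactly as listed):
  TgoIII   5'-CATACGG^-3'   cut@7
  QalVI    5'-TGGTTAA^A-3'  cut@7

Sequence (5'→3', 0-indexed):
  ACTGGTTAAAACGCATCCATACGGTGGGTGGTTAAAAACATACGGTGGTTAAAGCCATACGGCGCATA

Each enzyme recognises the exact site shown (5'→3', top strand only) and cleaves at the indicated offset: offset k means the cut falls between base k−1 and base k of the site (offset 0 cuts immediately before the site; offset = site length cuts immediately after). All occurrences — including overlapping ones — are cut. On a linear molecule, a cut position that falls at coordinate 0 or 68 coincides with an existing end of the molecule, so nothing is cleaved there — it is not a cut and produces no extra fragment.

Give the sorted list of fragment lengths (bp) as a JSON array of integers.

Site scan:
  TgoIII CATACGG/7: at [17, 38, 55] ⇒ [24, 45, 62]
  QalVI TGGTTAAA/7: at [2, 28, 45] ⇒ [9, 35, 52]

All cut coordinates (distinct, sorted): [9, 24, 35, 45, 52, 62]

Fragment lengths:
  [0,9): 9 bp
  [9,24): 15 bp
  [24,35): 11 bp
  [35,45): 10 bp
  [45,52): 7 bp
  [52,62): 10 bp
  [62,68): 6 bp

[6,7,9,10,10,11,15]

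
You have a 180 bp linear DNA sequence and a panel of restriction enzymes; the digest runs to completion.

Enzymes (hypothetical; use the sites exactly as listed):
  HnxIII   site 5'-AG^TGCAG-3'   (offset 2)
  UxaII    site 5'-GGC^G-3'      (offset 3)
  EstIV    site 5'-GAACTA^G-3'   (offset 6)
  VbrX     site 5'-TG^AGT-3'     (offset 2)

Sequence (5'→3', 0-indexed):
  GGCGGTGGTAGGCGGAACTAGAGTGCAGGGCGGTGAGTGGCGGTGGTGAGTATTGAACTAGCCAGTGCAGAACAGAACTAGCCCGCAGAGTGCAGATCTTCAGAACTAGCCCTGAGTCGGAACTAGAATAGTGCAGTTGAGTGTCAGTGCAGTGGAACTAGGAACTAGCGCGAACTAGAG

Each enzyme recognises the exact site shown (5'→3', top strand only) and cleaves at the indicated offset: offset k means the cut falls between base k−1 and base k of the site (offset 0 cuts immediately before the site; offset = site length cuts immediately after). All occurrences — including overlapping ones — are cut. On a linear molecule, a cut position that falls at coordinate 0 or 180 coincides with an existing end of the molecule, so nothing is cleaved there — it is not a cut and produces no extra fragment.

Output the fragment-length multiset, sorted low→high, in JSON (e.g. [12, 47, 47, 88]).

[3,3,3,4,5,6,6,6,7,7,7,8,8,8,10,10,10,11,12,13,15,18]

Site scan:
  HnxIII AGTGCAG/2: at [21, 63, 88, 129, 145] ⇒ [23, 65, 90, 131, 147]
  UxaII GGCG/3: at [0, 10, 28, 38] ⇒ [3, 13, 31, 41]
  EstIV GAACTAG/6: at [14, 54, 74, 102, 119, 154, 161, 171] ⇒ [20, 60, 80, 108, 125, 160, 167, 177]
  VbrX TGAGT/2: at [33, 46, 112, 137] ⇒ [35, 48, 114, 139]

All cut coordinates (distinct, sorted): [3, 13, 20, 23, 31, 35, 41, 48, 60, 65, 80, 90, 108, 114, 125, 131, 139, 147, 160, 167, 177]

Fragment lengths:
  [0,3): 3 bp
  [3,13): 10 bp
  [13,20): 7 bp
  [20,23): 3 bp
  [23,31): 8 bp
  [31,35): 4 bp
  [35,41): 6 bp
  [41,48): 7 bp
  [48,60): 12 bp
  [60,65): 5 bp
  [65,80): 15 bp
  [80,90): 10 bp
  [90,108): 18 bp
  [108,114): 6 bp
  [114,125): 11 bp
  [125,131): 6 bp
  [131,139): 8 bp
  [139,147): 8 bp
  [147,160): 13 bp
  [160,167): 7 bp
  [167,177): 10 bp
  [177,180): 3 bp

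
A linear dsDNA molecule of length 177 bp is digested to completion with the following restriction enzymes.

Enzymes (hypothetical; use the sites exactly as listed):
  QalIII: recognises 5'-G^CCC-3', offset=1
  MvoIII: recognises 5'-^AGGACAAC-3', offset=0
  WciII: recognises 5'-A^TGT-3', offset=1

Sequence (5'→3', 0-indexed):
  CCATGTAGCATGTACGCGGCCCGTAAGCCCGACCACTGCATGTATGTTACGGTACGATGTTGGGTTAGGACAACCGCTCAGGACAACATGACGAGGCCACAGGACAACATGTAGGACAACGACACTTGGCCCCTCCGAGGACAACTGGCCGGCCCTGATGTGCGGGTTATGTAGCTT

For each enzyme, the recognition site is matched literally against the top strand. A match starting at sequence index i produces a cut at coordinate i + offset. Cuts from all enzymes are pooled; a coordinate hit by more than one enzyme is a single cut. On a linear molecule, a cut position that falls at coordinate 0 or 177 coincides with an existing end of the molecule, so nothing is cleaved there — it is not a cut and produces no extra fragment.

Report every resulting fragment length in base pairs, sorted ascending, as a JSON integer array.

[3,3,4,6,7,8,8,8,9,9,9,11,13,13,13,15,17,21]

Scan for sites:
  QalIII GCCC/1: at [18, 26, 128, 151] ⇒ [19, 27, 129, 152]
  MvoIII AGGACAAC/0: at [66, 79, 100, 112, 137] ⇒ [66, 79, 100, 112, 137]
  WciII ATGT/1: at [2, 9, 39, 43, 56, 108, 157, 168] ⇒ [3, 10, 40, 44, 57, 109, 158, 169]

All cut coordinates (distinct, sorted): [3, 10, 19, 27, 40, 44, 57, 66, 79, 100, 109, 112, 129, 137, 152, 158, 169]

Fragments:
  [0,3): 3 bp
  [3,10): 7 bp
  [10,19): 9 bp
  [19,27): 8 bp
  [27,40): 13 bp
  [40,44): 4 bp
  [44,57): 13 bp
  [57,66): 9 bp
  [66,79): 13 bp
  [79,100): 21 bp
  [100,109): 9 bp
  [109,112): 3 bp
  [112,129): 17 bp
  [129,137): 8 bp
  [137,152): 15 bp
  [152,158): 6 bp
  [158,169): 11 bp
  [169,177): 8 bp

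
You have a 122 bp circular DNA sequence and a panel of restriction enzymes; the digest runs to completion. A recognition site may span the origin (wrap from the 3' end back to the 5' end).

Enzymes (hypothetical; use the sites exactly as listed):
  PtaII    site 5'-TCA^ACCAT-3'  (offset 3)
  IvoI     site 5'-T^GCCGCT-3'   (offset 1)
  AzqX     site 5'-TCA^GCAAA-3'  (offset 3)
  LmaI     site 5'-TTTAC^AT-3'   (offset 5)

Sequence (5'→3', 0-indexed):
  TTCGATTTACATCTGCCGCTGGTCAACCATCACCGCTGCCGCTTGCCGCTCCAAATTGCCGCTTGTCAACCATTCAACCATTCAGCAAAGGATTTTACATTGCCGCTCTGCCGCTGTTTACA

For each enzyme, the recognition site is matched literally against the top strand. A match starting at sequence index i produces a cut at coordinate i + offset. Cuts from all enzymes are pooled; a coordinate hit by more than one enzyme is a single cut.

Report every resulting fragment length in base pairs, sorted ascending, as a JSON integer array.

Site scan:
  PtaII (TCAACCAT, off=3): starts [22, 65, 73] → cuts [25, 68, 76]
  IvoI (TGCCGCT, off=1): starts [13, 36, 43, 56, 100, 108] → cuts [14, 37, 44, 57, 101, 109]
  AzqX (TCAGCAAA, off=3): starts [81] → cuts [84]
  LmaI (TTTACAT, off=5): starts [5, 93, 116] → cuts [10, 98, 121]

All cut coordinates (distinct, sorted): [10, 14, 25, 37, 44, 57, 68, 76, 84, 98, 101, 109, 121]

Fragment lengths:
  10→14: 4 bp
  14→25: 11 bp
  25→37: 12 bp
  37→44: 7 bp
  44→57: 13 bp
  57→68: 11 bp
  68→76: 8 bp
  76→84: 8 bp
  84→98: 14 bp
  98→101: 3 bp
  101→109: 8 bp
  109→121: 12 bp
  121→10 (wrap): 122-121+10 = 11 bp

[3,4,7,8,8,8,11,11,11,12,12,13,14]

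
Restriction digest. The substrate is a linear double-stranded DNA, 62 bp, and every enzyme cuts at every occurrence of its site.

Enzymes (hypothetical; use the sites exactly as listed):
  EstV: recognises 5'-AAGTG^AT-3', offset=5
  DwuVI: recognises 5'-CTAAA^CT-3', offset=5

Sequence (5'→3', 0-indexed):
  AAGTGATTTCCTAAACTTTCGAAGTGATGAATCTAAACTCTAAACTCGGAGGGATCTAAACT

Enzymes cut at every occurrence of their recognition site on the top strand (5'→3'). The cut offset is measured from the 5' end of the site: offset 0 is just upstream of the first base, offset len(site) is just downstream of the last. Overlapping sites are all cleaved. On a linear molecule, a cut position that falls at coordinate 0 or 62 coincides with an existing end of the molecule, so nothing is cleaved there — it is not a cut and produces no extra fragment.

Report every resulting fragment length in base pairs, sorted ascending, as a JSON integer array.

Scan for sites:
  EstV (AAGTGAT, off=5): starts [0, 21] → cuts [5, 26]
  DwuVI (CTAAACT, off=5): starts [10, 32, 39, 55] → cuts [15, 37, 44, 60]

Pooled cuts: [5, 15, 26, 37, 44, 60]

Fragment lengths:
  [0,5): 5 bp
  [5,15): 10 bp
  [15,26): 11 bp
  [26,37): 11 bp
  [37,44): 7 bp
  [44,60): 16 bp
  [60,62): 2 bp

[2,5,7,10,11,11,16]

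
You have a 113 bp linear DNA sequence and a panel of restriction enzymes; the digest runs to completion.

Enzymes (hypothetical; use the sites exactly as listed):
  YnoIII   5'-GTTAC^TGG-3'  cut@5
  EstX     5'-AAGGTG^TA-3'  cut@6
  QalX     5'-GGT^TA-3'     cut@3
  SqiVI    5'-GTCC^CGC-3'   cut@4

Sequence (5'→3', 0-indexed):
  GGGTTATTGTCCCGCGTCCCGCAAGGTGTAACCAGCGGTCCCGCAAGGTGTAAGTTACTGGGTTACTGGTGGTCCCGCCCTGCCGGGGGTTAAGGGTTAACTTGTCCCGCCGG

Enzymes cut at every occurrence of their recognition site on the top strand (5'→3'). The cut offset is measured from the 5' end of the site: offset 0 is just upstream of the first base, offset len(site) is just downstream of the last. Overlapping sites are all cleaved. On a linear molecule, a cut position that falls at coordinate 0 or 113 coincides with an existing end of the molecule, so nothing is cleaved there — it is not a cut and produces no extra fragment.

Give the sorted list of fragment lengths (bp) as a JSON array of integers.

[3,4,5,6,7,7,8,8,9,9,9,10,13,15]

Site scan:
  YnoIII (GTTACTGG, off=5): starts [53, 61] → cuts [58, 66]
  EstX (AAGGTGTA, off=6): starts [22, 44] → cuts [28, 50]
  QalX (GGTTA, off=3): starts [1, 60, 87, 94] → cuts [4, 63, 90, 97]
  SqiVI (GTCCCGC, off=4): starts [8, 15, 37, 71, 103] → cuts [12, 19, 41, 75, 107]

Pooled cuts: [4, 12, 19, 28, 41, 50, 58, 63, 66, 75, 90, 97, 107]

Fragment lengths:
  [0,4): 4 bp
  [4,12): 8 bp
  [12,19): 7 bp
  [19,28): 9 bp
  [28,41): 13 bp
  [41,50): 9 bp
  [50,58): 8 bp
  [58,63): 5 bp
  [63,66): 3 bp
  [66,75): 9 bp
  [75,90): 15 bp
  [90,97): 7 bp
  [97,107): 10 bp
  [107,113): 6 bp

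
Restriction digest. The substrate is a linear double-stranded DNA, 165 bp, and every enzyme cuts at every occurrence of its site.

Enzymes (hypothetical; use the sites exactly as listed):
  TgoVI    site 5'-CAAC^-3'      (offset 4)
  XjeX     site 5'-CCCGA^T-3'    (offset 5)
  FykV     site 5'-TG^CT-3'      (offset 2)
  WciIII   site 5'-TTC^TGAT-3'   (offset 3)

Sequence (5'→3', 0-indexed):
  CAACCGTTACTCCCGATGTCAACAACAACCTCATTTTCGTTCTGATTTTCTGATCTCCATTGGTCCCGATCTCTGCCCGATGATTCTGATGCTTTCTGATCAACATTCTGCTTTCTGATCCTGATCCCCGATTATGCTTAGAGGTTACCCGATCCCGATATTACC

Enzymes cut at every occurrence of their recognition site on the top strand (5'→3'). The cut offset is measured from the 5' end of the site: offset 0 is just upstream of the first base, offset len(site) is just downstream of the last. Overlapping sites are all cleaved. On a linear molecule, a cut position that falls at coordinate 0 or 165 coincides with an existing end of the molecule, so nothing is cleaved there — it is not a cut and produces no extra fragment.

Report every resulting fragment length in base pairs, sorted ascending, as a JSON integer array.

[3,3,4,5,5,5,5,6,6,6,7,7,8,8,11,12,13,16,16,19]

Scan for sites:
  TgoVI (CAAC, off=4): starts [0, 19, 22, 25, 100] → cuts [4, 23, 26, 29, 104]
  XjeX (CCCGAT, off=5): starts [11, 64, 75, 126, 147, 153] → cuts [16, 69, 80, 131, 152, 158]
  FykV (TGCT, off=2): starts [89, 108, 134] → cuts [91, 110, 136]
  WciIII (TTCTGAT, off=3): starts [39, 47, 83, 93, 112] → cuts [42, 50, 86, 96, 115]

All cut coordinates (distinct, sorted): [4, 16, 23, 26, 29, 42, 50, 69, 80, 86, 91, 96, 104, 110, 115, 131, 136, 152, 158]

Fragments:
  [0,4): 4 bp
  [4,16): 12 bp
  [16,23): 7 bp
  [23,26): 3 bp
  [26,29): 3 bp
  [29,42): 13 bp
  [42,50): 8 bp
  [50,69): 19 bp
  [69,80): 11 bp
  [80,86): 6 bp
  [86,91): 5 bp
  [91,96): 5 bp
  [96,104): 8 bp
  [104,110): 6 bp
  [110,115): 5 bp
  [115,131): 16 bp
  [131,136): 5 bp
  [136,152): 16 bp
  [152,158): 6 bp
  [158,165): 7 bp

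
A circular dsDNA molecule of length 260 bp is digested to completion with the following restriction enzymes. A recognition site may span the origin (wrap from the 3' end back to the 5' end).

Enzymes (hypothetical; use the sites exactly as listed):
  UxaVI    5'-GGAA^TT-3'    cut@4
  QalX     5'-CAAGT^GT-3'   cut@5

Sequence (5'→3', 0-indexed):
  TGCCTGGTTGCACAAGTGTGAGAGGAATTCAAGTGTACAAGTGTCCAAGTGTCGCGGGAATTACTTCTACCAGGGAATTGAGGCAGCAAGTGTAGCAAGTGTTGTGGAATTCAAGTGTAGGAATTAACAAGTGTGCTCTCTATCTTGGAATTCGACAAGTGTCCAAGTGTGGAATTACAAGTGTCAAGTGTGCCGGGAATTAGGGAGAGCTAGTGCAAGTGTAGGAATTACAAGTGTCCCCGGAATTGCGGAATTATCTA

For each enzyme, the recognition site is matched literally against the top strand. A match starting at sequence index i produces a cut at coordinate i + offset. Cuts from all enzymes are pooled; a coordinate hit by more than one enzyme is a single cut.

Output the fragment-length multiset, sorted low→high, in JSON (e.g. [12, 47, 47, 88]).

Per-enzyme occurrences:
  UxaVI (GGAATT, off=4): starts [23, 56, 73, 105, 119, 146, 170, 195, 223, 241, 249] → cuts [27, 60, 77, 109, 123, 150, 174, 199, 227, 245, 253]
  QalX (CAAGTGT, off=5): starts [12, 29, 37, 45, 86, 95, 111, 127, 155, 163, 177, 184, 215, 230] → cuts [17, 34, 42, 50, 91, 100, 116, 132, 160, 168, 182, 189, 220, 235]

Pooled cuts: [17, 27, 34, 42, 50, 60, 77, 91, 100, 109, 116, 123, 132, 150, 160, 168, 174, 182, 189, 199, 220, 227, 235, 245, 253]

Fragments:
  17→27: 10 bp
  27→34: 7 bp
  34→42: 8 bp
  42→50: 8 bp
  50→60: 10 bp
  60→77: 17 bp
  77→91: 14 bp
  91→100: 9 bp
  100→109: 9 bp
  109→116: 7 bp
  116→123: 7 bp
  123→132: 9 bp
  132→150: 18 bp
  150→160: 10 bp
  160→168: 8 bp
  168→174: 6 bp
  174→182: 8 bp
  182→189: 7 bp
  189→199: 10 bp
  199→220: 21 bp
  220→227: 7 bp
  227→235: 8 bp
  235→245: 10 bp
  245→253: 8 bp
  253→17 (wrap): 260-253+17 = 24 bp

[6,7,7,7,7,7,8,8,8,8,8,8,9,9,9,10,10,10,10,10,14,17,18,21,24]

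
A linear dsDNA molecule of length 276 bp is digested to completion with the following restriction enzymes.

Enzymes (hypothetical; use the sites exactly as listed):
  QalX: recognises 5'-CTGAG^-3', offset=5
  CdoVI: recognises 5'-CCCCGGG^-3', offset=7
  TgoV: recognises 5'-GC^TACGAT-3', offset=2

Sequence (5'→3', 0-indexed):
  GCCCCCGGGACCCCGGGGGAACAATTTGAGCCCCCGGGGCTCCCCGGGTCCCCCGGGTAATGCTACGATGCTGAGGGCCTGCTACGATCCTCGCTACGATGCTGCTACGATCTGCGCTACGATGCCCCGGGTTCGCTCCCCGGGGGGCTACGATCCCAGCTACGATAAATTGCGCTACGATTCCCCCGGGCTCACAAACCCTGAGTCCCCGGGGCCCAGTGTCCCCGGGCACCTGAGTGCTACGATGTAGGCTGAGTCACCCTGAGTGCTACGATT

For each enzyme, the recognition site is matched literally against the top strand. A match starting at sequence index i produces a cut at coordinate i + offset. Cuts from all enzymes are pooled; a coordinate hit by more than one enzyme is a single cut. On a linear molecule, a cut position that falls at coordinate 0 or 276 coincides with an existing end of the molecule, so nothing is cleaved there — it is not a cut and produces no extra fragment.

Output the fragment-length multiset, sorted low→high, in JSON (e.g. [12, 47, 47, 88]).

Site scan:
  QalX (CTGAG, off=5): starts [70, 200, 232, 251, 261] → cuts [75, 205, 237, 256, 266]
  CdoVI (CCCCGGG, off=7): starts [2, 10, 31, 41, 50, 124, 137, 183, 206, 222] → cuts [9, 17, 38, 48, 57, 131, 144, 190, 213, 229]
  TgoV (GCTACGAT, off=2): starts [61, 80, 92, 103, 115, 146, 158, 173, 238, 267] → cuts [63, 82, 94, 105, 117, 148, 160, 175, 240, 269]

All cut coordinates (distinct, sorted): [9, 17, 38, 48, 57, 63, 75, 82, 94, 105, 117, 131, 144, 148, 160, 175, 190, 205, 213, 229, 237, 240, 256, 266, 269]

Fragments:
  [0,9): 9 bp
  [9,17): 8 bp
  [17,38): 21 bp
  [38,48): 10 bp
  [48,57): 9 bp
  [57,63): 6 bp
  [63,75): 12 bp
  [75,82): 7 bp
  [82,94): 12 bp
  [94,105): 11 bp
  [105,117): 12 bp
  [117,131): 14 bp
  [131,144): 13 bp
  [144,148): 4 bp
  [148,160): 12 bp
  [160,175): 15 bp
  [175,190): 15 bp
  [190,205): 15 bp
  [205,213): 8 bp
  [213,229): 16 bp
  [229,237): 8 bp
  [237,240): 3 bp
  [240,256): 16 bp
  [256,266): 10 bp
  [266,269): 3 bp
  [269,276): 7 bp

[3,3,4,6,7,7,8,8,8,9,9,10,10,11,12,12,12,12,13,14,15,15,15,16,16,21]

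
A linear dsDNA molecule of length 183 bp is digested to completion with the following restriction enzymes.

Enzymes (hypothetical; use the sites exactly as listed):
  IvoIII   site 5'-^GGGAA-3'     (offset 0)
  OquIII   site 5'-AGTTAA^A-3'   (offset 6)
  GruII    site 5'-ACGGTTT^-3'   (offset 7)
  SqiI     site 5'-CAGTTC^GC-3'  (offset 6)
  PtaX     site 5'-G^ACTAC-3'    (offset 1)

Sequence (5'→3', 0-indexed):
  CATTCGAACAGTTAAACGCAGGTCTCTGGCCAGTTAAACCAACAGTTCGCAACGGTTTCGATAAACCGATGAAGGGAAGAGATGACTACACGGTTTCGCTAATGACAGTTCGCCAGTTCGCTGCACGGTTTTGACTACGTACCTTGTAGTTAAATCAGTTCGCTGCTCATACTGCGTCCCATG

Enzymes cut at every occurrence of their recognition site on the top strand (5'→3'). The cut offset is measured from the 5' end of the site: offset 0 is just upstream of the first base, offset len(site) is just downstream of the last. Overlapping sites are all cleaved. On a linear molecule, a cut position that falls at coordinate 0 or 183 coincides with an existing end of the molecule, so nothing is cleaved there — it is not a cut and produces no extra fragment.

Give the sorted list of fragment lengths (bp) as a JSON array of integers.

Site scan:
  IvoIII (GGGAA, off=0): starts [73] → cuts [73]
  OquIII (AGTTAAA, off=6): starts [9, 31, 147] → cuts [15, 37, 153]
  GruII (ACGGTTT, off=7): starts [51, 89, 124] → cuts [58, 96, 131]
  SqiI (CAGTTCGC, off=6): starts [42, 105, 113, 155] → cuts [48, 111, 119, 161]
  PtaX (GACTAC, off=1): starts [83, 132] → cuts [84, 133]

Pooled cuts: [15, 37, 48, 58, 73, 84, 96, 111, 119, 131, 133, 153, 161]

Fragments:
  [0,15): 15 bp
  [15,37): 22 bp
  [37,48): 11 bp
  [48,58): 10 bp
  [58,73): 15 bp
  [73,84): 11 bp
  [84,96): 12 bp
  [96,111): 15 bp
  [111,119): 8 bp
  [119,131): 12 bp
  [131,133): 2 bp
  [133,153): 20 bp
  [153,161): 8 bp
  [161,183): 22 bp

[2,8,8,10,11,11,12,12,15,15,15,20,22,22]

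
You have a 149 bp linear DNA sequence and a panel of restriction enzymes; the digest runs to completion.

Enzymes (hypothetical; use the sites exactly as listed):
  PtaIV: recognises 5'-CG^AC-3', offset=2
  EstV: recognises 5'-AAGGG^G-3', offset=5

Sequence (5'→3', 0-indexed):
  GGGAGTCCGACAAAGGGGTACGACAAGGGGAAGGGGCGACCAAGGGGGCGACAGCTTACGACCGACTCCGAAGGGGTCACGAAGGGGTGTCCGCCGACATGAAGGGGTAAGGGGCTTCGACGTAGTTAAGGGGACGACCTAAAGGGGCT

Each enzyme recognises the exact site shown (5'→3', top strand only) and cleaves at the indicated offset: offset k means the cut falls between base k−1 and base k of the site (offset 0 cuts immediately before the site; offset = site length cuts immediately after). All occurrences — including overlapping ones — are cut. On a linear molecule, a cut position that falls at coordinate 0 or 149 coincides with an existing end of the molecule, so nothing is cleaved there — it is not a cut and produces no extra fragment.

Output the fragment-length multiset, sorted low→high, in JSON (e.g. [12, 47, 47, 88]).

[3,3,4,4,4,5,6,6,7,7,8,8,9,10,10,10,10,11,11,13]

Scan for sites:
  PtaIV CGAC/2: at [7, 20, 36, 48, 58, 62, 94, 117, 134] ⇒ [9, 22, 38, 50, 60, 64, 96, 119, 136]
  EstV AAGGGG/5: at [12, 24, 30, 41, 70, 81, 101, 108, 127, 141] ⇒ [17, 29, 35, 46, 75, 86, 106, 113, 132, 146]

All cut coordinates (distinct, sorted): [9, 17, 22, 29, 35, 38, 46, 50, 60, 64, 75, 86, 96, 106, 113, 119, 132, 136, 146]

Fragments:
  [0,9): 9 bp
  [9,17): 8 bp
  [17,22): 5 bp
  [22,29): 7 bp
  [29,35): 6 bp
  [35,38): 3 bp
  [38,46): 8 bp
  [46,50): 4 bp
  [50,60): 10 bp
  [60,64): 4 bp
  [64,75): 11 bp
  [75,86): 11 bp
  [86,96): 10 bp
  [96,106): 10 bp
  [106,113): 7 bp
  [113,119): 6 bp
  [119,132): 13 bp
  [132,136): 4 bp
  [136,146): 10 bp
  [146,149): 3 bp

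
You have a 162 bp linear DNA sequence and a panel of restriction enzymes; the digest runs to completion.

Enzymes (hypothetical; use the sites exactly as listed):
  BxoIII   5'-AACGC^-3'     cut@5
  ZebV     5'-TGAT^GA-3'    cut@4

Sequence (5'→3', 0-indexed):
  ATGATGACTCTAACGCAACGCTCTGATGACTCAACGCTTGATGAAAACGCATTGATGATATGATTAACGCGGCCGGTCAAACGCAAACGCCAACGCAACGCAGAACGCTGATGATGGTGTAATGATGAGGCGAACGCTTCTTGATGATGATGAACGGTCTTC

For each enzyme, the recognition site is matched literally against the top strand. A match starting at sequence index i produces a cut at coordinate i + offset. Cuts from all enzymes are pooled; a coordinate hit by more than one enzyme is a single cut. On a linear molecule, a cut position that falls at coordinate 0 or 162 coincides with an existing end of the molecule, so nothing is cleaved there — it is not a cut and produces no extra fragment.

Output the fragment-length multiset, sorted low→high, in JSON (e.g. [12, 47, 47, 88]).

Site scan:
  BxoIII AACGC/5: at [11, 16, 32, 45, 65, 79, 85, 91, 96, 103, 132] ⇒ [16, 21, 37, 50, 70, 84, 90, 96, 101, 108, 137]
  ZebV TGATGA/4: at [1, 23, 38, 52, 108, 122, 141, 144, 147] ⇒ [5, 27, 42, 56, 112, 126, 145, 148, 151]

All cut coordinates (distinct, sorted): [5, 16, 21, 27, 37, 42, 50, 56, 70, 84, 90, 96, 101, 108, 112, 126, 137, 145, 148, 151]

Fragment lengths:
  [0,5): 5 bp
  [5,16): 11 bp
  [16,21): 5 bp
  [21,27): 6 bp
  [27,37): 10 bp
  [37,42): 5 bp
  [42,50): 8 bp
  [50,56): 6 bp
  [56,70): 14 bp
  [70,84): 14 bp
  [84,90): 6 bp
  [90,96): 6 bp
  [96,101): 5 bp
  [101,108): 7 bp
  [108,112): 4 bp
  [112,126): 14 bp
  [126,137): 11 bp
  [137,145): 8 bp
  [145,148): 3 bp
  [148,151): 3 bp
  [151,162): 11 bp

[3,3,4,5,5,5,5,6,6,6,6,7,8,8,10,11,11,11,14,14,14]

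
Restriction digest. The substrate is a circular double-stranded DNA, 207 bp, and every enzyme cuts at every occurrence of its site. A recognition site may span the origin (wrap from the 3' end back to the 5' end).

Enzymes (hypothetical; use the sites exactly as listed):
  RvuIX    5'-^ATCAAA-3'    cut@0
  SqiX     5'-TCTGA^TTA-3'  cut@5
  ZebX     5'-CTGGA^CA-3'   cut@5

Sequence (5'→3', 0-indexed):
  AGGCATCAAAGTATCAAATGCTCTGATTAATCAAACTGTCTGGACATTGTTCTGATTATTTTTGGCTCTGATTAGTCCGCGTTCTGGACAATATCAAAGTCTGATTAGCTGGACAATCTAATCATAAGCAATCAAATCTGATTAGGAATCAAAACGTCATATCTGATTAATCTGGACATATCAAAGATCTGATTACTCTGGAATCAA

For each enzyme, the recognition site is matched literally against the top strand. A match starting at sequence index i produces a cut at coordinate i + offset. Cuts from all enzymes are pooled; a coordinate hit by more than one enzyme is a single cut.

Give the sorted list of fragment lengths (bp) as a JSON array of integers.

[3,3,4,6,8,9,9,10,10,11,11,12,13,14,15,16,17,17,19]

Scan for sites:
  RvuIX (ATCAAA, off=0): starts [4, 12, 29, 92, 130, 147, 179, 202] → cuts [4, 12, 29, 92, 130, 147, 179, 202]
  SqiX (TCTGATTA, off=5): starts [21, 50, 66, 99, 136, 161, 187] → cuts [26, 55, 71, 104, 141, 166, 192]
  ZebX (CTGGACA, off=5): starts [39, 83, 108, 171] → cuts [44, 88, 113, 176]

All cut coordinates (distinct, sorted): [4, 12, 26, 29, 44, 55, 71, 88, 92, 104, 113, 130, 141, 147, 166, 176, 179, 192, 202]

Fragment lengths:
  4→12: 8 bp
  12→26: 14 bp
  26→29: 3 bp
  29→44: 15 bp
  44→55: 11 bp
  55→71: 16 bp
  71→88: 17 bp
  88→92: 4 bp
  92→104: 12 bp
  104→113: 9 bp
  113→130: 17 bp
  130→141: 11 bp
  141→147: 6 bp
  147→166: 19 bp
  166→176: 10 bp
  176→179: 3 bp
  179→192: 13 bp
  192→202: 10 bp
  202→4 (wrap): 207-202+4 = 9 bp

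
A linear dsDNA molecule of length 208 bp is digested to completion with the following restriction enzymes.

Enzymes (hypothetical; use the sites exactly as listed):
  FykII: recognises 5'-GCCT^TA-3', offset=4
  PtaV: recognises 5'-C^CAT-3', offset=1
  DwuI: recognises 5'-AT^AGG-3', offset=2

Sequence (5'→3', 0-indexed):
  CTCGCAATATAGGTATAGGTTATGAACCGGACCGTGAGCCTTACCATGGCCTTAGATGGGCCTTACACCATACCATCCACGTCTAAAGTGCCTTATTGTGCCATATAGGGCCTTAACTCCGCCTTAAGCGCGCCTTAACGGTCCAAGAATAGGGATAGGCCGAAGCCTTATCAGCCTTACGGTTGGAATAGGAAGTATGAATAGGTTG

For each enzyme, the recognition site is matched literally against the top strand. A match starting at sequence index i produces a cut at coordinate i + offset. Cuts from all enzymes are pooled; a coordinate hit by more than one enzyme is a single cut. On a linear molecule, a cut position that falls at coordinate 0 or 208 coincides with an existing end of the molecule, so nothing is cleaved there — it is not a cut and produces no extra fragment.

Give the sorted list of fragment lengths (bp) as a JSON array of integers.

[3,5,5,5,6,6,6,7,8,8,9,10,11,11,11,12,12,13,15,20,25]

Per-enzyme occurrences:
  FykII GCCTTA/4: at [37, 48, 59, 89, 109, 120, 131, 164, 173] ⇒ [41, 52, 63, 93, 113, 124, 135, 168, 177]
  PtaV CCAT/1: at [43, 67, 72, 100] ⇒ [44, 68, 73, 101]
  DwuI ATAGG/2: at [8, 14, 104, 148, 154, 187, 200] ⇒ [10, 16, 106, 150, 156, 189, 202]

All cut coordinates (distinct, sorted): [10, 16, 41, 44, 52, 63, 68, 73, 93, 101, 106, 113, 124, 135, 150, 156, 168, 177, 189, 202]

Fragments:
  [0,10): 10 bp
  [10,16): 6 bp
  [16,41): 25 bp
  [41,44): 3 bp
  [44,52): 8 bp
  [52,63): 11 bp
  [63,68): 5 bp
  [68,73): 5 bp
  [73,93): 20 bp
  [93,101): 8 bp
  [101,106): 5 bp
  [106,113): 7 bp
  [113,124): 11 bp
  [124,135): 11 bp
  [135,150): 15 bp
  [150,156): 6 bp
  [156,168): 12 bp
  [168,177): 9 bp
  [177,189): 12 bp
  [189,202): 13 bp
  [202,208): 6 bp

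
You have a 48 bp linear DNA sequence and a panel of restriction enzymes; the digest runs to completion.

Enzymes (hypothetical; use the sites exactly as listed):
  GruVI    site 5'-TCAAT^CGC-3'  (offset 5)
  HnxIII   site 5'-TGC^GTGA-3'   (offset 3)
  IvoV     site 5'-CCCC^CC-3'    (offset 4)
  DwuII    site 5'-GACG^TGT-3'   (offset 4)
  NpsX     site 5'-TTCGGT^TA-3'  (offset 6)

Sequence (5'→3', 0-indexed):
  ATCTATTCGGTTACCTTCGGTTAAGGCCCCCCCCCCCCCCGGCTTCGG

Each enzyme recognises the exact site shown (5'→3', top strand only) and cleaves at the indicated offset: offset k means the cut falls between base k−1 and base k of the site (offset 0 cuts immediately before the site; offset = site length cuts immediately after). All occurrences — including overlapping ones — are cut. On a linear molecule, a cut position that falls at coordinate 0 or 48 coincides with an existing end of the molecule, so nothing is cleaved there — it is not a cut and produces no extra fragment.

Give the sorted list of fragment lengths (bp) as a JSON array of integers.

[1,1,1,1,1,1,1,1,9,10,10,11]

Scan for sites:
  GruVI (TCAATCGC, off=5): no sites
  HnxIII (TGCGTGA, off=3): no sites
  IvoV CCCCCC/4: at [26, 27, 28, 29, 30, 31, 32, 33, 34] ⇒ [30, 31, 32, 33, 34, 35, 36, 37, 38]
  DwuII (GACGTGT, off=4): no sites
  NpsX TTCGGTTA/6: at [5, 15] ⇒ [11, 21]

All cut coordinates (distinct, sorted): [11, 21, 30, 31, 32, 33, 34, 35, 36, 37, 38]

Fragment lengths:
  [0,11): 11 bp
  [11,21): 10 bp
  [21,30): 9 bp
  [30,31): 1 bp
  [31,32): 1 bp
  [32,33): 1 bp
  [33,34): 1 bp
  [34,35): 1 bp
  [35,36): 1 bp
  [36,37): 1 bp
  [37,38): 1 bp
  [38,48): 10 bp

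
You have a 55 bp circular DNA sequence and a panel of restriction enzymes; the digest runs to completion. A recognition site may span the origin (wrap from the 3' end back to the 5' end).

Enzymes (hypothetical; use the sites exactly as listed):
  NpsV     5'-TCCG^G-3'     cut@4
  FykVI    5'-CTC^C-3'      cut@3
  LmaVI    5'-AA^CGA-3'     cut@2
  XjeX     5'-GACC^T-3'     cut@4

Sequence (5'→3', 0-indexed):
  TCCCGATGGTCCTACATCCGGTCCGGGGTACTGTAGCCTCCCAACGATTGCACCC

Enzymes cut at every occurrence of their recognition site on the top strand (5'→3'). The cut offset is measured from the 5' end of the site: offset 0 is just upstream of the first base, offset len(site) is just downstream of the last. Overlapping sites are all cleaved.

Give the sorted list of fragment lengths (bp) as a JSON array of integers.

[4,5,13,15,18]

Site scan:
  NpsV (TCCGG, off=4): starts [16, 21] → cuts [20, 25]
  FykVI (CTCC, off=3): starts [37, 54] → cuts [2, 40]
  LmaVI (AACGA, off=2): starts [42] → cuts [44]
  XjeX (GACCT, off=4): no sites

Pooled cuts: [2, 20, 25, 40, 44]

Fragment lengths:
  2→20: 18 bp
  20→25: 5 bp
  25→40: 15 bp
  40→44: 4 bp
  44→2 (wrap): 55-44+2 = 13 bp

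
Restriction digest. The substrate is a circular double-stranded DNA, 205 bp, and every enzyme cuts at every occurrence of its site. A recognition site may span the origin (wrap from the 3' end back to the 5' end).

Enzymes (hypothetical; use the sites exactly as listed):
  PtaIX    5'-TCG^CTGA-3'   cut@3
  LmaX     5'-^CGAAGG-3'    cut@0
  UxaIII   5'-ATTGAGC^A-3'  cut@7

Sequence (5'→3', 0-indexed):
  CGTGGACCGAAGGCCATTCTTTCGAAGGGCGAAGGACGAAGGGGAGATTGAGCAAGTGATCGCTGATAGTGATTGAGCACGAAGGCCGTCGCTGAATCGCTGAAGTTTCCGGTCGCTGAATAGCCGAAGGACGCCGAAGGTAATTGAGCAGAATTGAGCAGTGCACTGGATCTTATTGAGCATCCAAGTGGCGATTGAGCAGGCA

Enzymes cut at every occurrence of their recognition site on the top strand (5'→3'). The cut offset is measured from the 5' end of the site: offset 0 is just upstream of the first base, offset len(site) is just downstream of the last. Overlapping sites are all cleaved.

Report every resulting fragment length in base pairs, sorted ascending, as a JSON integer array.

Site scan:
  PtaIX TCGCTGA/3: at [59, 88, 96, 112] ⇒ [62, 91, 99, 115]
  LmaX CGAAGG/0: at [7, 22, 29, 36, 79, 124, 134] ⇒ [7, 22, 29, 36, 79, 124, 134]
  UxaIII ATTGAGCA/7: at [46, 71, 142, 152, 174, 193] ⇒ [53, 78, 149, 159, 181, 200]

All cut coordinates (distinct, sorted): [7, 22, 29, 36, 53, 62, 78, 79, 91, 99, 115, 124, 134, 149, 159, 181, 200]

Fragment lengths:
  7→22: 15 bp
  22→29: 7 bp
  29→36: 7 bp
  36→53: 17 bp
  53→62: 9 bp
  62→78: 16 bp
  78→79: 1 bp
  79→91: 12 bp
  91→99: 8 bp
  99→115: 16 bp
  115→124: 9 bp
  124→134: 10 bp
  134→149: 15 bp
  149→159: 10 bp
  159→181: 22 bp
  181→200: 19 bp
  200→7 (wrap): 205-200+7 = 12 bp

[1,7,7,8,9,9,10,10,12,12,15,15,16,16,17,19,22]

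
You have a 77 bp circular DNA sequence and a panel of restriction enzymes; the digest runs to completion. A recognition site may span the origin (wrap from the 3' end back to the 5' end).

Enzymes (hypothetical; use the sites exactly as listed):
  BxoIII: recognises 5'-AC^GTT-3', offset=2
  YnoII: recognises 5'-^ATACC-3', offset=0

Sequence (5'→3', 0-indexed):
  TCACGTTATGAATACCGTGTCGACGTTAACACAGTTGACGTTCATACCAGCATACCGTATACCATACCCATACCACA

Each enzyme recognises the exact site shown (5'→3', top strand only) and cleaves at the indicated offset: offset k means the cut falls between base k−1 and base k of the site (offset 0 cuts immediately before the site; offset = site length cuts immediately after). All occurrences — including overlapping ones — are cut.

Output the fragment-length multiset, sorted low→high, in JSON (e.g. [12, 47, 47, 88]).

Scan for sites:
  BxoIII (ACGTT, off=2): starts [2, 22, 37] → cuts [4, 24, 39]
  YnoII (ATACC, off=0): starts [11, 43, 51, 58, 63, 69] → cuts [11, 43, 51, 58, 63, 69]

All cut coordinates (distinct, sorted): [4, 11, 24, 39, 43, 51, 58, 63, 69]

Fragment lengths:
  4→11: 7 bp
  11→24: 13 bp
  24→39: 15 bp
  39→43: 4 bp
  43→51: 8 bp
  51→58: 7 bp
  58→63: 5 bp
  63→69: 6 bp
  69→4 (wrap): 77-69+4 = 12 bp

[4,5,6,7,7,8,12,13,15]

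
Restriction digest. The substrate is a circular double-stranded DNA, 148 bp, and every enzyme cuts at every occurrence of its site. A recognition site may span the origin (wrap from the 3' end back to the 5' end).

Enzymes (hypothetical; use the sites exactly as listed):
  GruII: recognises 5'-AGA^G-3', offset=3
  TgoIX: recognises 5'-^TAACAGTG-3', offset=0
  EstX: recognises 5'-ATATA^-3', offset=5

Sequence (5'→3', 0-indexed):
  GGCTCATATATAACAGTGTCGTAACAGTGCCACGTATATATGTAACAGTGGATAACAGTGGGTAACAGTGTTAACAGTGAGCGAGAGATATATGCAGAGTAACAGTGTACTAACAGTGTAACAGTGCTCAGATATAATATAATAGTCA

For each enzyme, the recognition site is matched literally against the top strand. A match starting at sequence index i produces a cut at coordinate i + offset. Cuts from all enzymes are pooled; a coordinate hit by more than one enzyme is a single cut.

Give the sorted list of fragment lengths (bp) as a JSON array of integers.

[1,2,2,5,6,6,8,9,9,10,10,11,15,17,18,19]

Per-enzyme occurrences:
  GruII AGAG/3: at [83, 95] ⇒ [86, 98]
  TgoIX TAACAGTG/0: at [10, 21, 42, 52, 62, 71, 99, 110, 118] ⇒ [10, 21, 42, 52, 62, 71, 99, 110, 118]
  EstX ATATA/5: at [5, 7, 35, 87, 131, 136] ⇒ [10, 12, 40, 92, 136, 141]

Pooled cuts: [10, 12, 21, 40, 42, 52, 62, 71, 86, 92, 98, 99, 110, 118, 136, 141]

Fragment lengths:
  10→12: 2 bp
  12→21: 9 bp
  21→40: 19 bp
  40→42: 2 bp
  42→52: 10 bp
  52→62: 10 bp
  62→71: 9 bp
  71→86: 15 bp
  86→92: 6 bp
  92→98: 6 bp
  98→99: 1 bp
  99→110: 11 bp
  110→118: 8 bp
  118→136: 18 bp
  136→141: 5 bp
  141→10 (wrap): 148-141+10 = 17 bp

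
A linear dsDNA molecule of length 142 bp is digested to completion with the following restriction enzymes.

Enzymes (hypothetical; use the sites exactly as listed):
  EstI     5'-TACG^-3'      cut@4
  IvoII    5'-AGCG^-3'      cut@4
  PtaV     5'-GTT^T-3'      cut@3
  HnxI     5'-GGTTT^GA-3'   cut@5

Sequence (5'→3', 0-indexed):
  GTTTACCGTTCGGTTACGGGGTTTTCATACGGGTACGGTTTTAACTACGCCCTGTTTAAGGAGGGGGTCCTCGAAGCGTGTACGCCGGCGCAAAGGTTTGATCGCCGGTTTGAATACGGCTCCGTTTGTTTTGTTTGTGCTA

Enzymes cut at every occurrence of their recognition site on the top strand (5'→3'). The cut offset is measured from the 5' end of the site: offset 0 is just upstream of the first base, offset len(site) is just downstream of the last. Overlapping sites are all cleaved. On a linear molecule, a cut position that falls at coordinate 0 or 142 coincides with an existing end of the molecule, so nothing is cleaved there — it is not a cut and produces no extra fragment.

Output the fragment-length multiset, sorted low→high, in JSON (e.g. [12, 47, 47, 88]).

[1,1,3,3,4,5,5,6,6,7,7,7,8,8,9,11,14,15,22]

Scan for sites:
  EstI TACG/4: at [14, 27, 33, 45, 80, 114] ⇒ [18, 31, 37, 49, 84, 118]
  IvoII AGCG/4: at [74] ⇒ [78]
  PtaV GTTT/3: at [0, 20, 37, 53, 95, 107, 123, 127, 132] ⇒ [3, 23, 40, 56, 98, 110, 126, 130, 135]
  HnxI GGTTTGA/5: at [94, 106] ⇒ [99, 111]

Pooled cuts: [3, 18, 23, 31, 37, 40, 49, 56, 78, 84, 98, 99, 110, 111, 118, 126, 130, 135]

Fragment lengths:
  [0,3): 3 bp
  [3,18): 15 bp
  [18,23): 5 bp
  [23,31): 8 bp
  [31,37): 6 bp
  [37,40): 3 bp
  [40,49): 9 bp
  [49,56): 7 bp
  [56,78): 22 bp
  [78,84): 6 bp
  [84,98): 14 bp
  [98,99): 1 bp
  [99,110): 11 bp
  [110,111): 1 bp
  [111,118): 7 bp
  [118,126): 8 bp
  [126,130): 4 bp
  [130,135): 5 bp
  [135,142): 7 bp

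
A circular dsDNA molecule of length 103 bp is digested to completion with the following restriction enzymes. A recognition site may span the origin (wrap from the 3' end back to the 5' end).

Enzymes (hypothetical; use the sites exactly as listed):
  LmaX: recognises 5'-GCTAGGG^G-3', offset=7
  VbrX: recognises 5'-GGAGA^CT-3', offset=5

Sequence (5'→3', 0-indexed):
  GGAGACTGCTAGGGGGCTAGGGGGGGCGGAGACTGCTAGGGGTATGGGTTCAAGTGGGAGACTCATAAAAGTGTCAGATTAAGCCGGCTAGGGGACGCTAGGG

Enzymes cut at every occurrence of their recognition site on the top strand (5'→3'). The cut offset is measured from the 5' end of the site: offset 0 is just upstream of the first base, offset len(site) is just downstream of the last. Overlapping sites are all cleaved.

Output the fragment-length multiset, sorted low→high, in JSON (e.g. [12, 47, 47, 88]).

[5,8,9,9,10,10,20,32]

Per-enzyme occurrences:
  LmaX GCTAGGGG/7: at [7, 15, 34, 86, 96] ⇒ [0, 14, 22, 41, 93]
  VbrX GGAGACT/5: at [0, 27, 56] ⇒ [5, 32, 61]

All cut coordinates (distinct, sorted): [0, 5, 14, 22, 32, 41, 61, 93]

Fragment lengths:
  0→5: 5 bp
  5→14: 9 bp
  14→22: 8 bp
  22→32: 10 bp
  32→41: 9 bp
  41→61: 20 bp
  61→93: 32 bp
  93→0 (wrap): 103-93+0 = 10 bp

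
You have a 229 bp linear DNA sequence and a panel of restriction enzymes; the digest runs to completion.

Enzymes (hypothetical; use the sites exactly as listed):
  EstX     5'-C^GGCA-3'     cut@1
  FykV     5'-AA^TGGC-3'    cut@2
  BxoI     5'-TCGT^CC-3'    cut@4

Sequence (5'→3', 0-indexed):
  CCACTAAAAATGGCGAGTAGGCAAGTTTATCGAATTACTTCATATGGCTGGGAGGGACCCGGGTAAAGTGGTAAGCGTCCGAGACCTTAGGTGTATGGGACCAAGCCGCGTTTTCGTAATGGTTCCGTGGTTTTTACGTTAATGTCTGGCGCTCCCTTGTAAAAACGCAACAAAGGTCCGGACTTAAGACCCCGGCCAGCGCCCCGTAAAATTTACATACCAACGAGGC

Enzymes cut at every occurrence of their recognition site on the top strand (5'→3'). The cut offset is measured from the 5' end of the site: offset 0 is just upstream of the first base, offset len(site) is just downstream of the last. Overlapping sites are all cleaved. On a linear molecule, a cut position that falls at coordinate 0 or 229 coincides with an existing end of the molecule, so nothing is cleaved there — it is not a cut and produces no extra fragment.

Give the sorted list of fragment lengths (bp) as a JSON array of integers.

[10,219]

Site scan:
  EstX (CGGCA, off=1): no sites
  FykV AATGGC/2: at [8] ⇒ [10]
  BxoI (TCGTCC, off=4): no sites

Pooled cuts: [10]

Fragment lengths:
  [0,10): 10 bp
  [10,229): 219 bp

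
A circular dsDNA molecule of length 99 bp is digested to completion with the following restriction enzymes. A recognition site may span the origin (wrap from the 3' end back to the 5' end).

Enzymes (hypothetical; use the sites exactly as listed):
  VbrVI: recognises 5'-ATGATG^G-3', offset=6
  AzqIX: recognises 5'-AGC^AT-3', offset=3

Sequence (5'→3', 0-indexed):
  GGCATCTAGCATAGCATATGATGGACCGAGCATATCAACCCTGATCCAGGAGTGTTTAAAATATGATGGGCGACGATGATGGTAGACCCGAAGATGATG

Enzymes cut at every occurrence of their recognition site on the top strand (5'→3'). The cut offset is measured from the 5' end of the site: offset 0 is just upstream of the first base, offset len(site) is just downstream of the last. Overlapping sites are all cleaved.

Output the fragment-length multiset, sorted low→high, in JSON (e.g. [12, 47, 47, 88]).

[5,8,8,10,13,18,37]

Site scan:
  VbrVI ATGATGG/6: at [17, 62, 75, 93] ⇒ [0, 23, 68, 81]
  AzqIX AGCAT/3: at [7, 12, 28] ⇒ [10, 15, 31]

All cut coordinates (distinct, sorted): [0, 10, 15, 23, 31, 68, 81]

Fragments:
  0→10: 10 bp
  10→15: 5 bp
  15→23: 8 bp
  23→31: 8 bp
  31→68: 37 bp
  68→81: 13 bp
  81→0 (wrap): 99-81+0 = 18 bp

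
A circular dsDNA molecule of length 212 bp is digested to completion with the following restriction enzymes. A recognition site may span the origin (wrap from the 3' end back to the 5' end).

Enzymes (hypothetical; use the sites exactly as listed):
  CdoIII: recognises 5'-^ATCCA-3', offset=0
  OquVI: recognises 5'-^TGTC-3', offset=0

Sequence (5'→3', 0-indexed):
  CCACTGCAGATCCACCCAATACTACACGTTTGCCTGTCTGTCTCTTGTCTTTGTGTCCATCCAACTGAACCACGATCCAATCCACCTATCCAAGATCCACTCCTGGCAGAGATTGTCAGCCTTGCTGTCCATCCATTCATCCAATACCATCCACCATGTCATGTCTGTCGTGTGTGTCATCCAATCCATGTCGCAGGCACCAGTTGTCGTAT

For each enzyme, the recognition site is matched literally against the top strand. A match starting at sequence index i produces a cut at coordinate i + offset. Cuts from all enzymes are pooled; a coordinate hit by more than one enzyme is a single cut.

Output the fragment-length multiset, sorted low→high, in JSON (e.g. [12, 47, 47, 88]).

Scan for sites:
  CdoIII (ATCCA, off=0): starts [9, 58, 74, 79, 87, 94, 130, 138, 148, 178, 183, 210] → cuts [9, 58, 74, 79, 87, 94, 130, 138, 148, 178, 183, 210]
  OquVI (TGTC, off=0): starts [34, 38, 45, 53, 113, 125, 156, 161, 165, 174, 188, 204] → cuts [34, 38, 45, 53, 113, 125, 156, 161, 165, 174, 188, 204]

Pooled cuts: [9, 34, 38, 45, 53, 58, 74, 79, 87, 94, 113, 125, 130, 138, 148, 156, 161, 165, 174, 178, 183, 188, 204, 210]

Fragment lengths:
  9→34: 25 bp
  34→38: 4 bp
  38→45: 7 bp
  45→53: 8 bp
  53→58: 5 bp
  58→74: 16 bp
  74→79: 5 bp
  79→87: 8 bp
  87→94: 7 bp
  94→113: 19 bp
  113→125: 12 bp
  125→130: 5 bp
  130→138: 8 bp
  138→148: 10 bp
  148→156: 8 bp
  156→161: 5 bp
  161→165: 4 bp
  165→174: 9 bp
  174→178: 4 bp
  178→183: 5 bp
  183→188: 5 bp
  188→204: 16 bp
  204→210: 6 bp
  210→9 (wrap): 212-210+9 = 11 bp

[4,4,4,5,5,5,5,5,5,6,7,7,8,8,8,8,9,10,11,12,16,16,19,25]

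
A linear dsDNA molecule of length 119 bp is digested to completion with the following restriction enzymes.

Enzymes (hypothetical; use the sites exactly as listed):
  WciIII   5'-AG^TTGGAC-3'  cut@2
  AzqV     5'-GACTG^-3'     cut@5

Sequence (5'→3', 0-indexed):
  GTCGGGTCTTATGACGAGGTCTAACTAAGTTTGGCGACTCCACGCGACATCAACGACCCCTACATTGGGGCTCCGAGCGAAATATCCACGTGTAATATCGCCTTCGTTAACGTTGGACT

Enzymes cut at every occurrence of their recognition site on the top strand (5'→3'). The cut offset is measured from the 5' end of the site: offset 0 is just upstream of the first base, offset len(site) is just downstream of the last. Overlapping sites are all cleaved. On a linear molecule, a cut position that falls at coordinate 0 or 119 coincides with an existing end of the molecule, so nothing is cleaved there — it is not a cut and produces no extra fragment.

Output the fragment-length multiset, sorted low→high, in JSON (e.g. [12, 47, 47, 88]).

Scan for sites:
  WciIII (AGTTGGAC, off=2): no sites
  AzqV (GACTG, off=5): no sites

All cut coordinates (distinct, sorted): ∅

Fragments:
  no cuts → one linear fragment of 119 bp

[119]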